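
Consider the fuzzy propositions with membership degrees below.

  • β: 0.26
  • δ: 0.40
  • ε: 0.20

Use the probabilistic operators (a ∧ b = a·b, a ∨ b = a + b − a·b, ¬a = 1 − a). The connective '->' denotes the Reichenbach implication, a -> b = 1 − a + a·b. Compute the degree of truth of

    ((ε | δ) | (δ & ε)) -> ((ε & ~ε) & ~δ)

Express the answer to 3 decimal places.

0.495

ε | δ = a + b − a·b on (0.2000, 0.4000) = 0.5200
δ & ε = a·b on (0.4000, 0.2000) = 0.0800
(ε | δ) | (δ & ε) = a + b − a·b on (0.5200, 0.0800) = 0.5584
~ε = 1 − 0.2000 = 0.8000
ε & ~ε = a·b on (0.2000, 0.8000) = 0.1600
~δ = 1 − 0.4000 = 0.6000
(ε & ~ε) & ~δ = a·b on (0.1600, 0.6000) = 0.0960
((ε | δ) | (δ & ε)) -> ((ε & ~ε) & ~δ)  [Reichenbach: 1 − a + a·b] with a=0.5584, b=0.0960 → 0.4952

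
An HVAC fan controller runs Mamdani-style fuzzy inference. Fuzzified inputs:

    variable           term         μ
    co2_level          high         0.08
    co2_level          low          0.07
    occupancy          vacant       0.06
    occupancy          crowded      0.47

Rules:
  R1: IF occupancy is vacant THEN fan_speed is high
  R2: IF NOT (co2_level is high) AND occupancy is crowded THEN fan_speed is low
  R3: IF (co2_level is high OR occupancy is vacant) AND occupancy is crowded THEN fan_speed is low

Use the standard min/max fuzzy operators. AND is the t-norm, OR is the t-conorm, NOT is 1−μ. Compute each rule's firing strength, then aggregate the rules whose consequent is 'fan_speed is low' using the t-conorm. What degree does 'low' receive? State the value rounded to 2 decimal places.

R1: vacant=0.06 → w = 0.06
R2: ¬high=1−0.08=0.92, crowded=0.47; AND[min(a, b)] → w = 0.47
R3: (high=0.08 OR vacant=0.06) = 0.08; AND[min(a, b)] with crowded=0.47 → w = 0.08
Rules with consequent 'low': {R2, R3} → strengths 0.47, 0.08
Aggregate via t-conorm [max(a, b)]: 0.47

0.47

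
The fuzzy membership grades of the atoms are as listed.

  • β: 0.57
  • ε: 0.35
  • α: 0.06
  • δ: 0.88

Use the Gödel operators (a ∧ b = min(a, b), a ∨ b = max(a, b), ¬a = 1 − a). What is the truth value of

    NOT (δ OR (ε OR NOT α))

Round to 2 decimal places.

0.06

NOT α = 1 − 0.06 = 0.94
ε OR NOT α = max(a, b) on (0.35, 0.94) = 0.94
δ OR (ε OR NOT α) = max(a, b) on (0.88, 0.94) = 0.94
NOT (δ OR (ε OR NOT α)) = 1 − 0.94 = 0.06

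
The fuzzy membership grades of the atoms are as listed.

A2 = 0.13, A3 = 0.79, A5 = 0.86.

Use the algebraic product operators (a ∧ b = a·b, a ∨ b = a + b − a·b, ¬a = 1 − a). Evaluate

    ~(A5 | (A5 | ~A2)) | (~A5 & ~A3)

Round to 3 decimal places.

0.032

~A2 = 1 − 0.1300 = 0.8700
A5 | ~A2 = a + b − a·b on (0.8600, 0.8700) = 0.9818
A5 | (A5 | ~A2) = a + b − a·b on (0.8600, 0.9818) = 0.9975
~(A5 | (A5 | ~A2)) = 1 − 0.9975 = 0.0025
~A5 = 1 − 0.8600 = 0.1400
~A3 = 1 − 0.7900 = 0.2100
~A5 & ~A3 = a·b on (0.1400, 0.2100) = 0.0294
~(A5 | (A5 | ~A2)) | (~A5 & ~A3) = a + b − a·b on (0.0025, 0.0294) = 0.0319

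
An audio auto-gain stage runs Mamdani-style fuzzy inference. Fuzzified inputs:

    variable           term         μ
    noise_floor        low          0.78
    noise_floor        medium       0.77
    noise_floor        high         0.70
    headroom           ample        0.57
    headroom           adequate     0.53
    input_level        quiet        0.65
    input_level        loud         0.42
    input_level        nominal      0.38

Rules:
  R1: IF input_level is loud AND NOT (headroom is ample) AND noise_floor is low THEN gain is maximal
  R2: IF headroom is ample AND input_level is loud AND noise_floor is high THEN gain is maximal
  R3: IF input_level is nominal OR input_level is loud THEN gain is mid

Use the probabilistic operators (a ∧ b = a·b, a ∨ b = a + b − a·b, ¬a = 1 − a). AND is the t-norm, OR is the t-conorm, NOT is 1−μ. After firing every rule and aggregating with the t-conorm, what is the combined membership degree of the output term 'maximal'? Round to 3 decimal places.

0.285

R1: loud=0.42, ¬ample=1−0.57=0.43, low=0.78; AND[a·b] → w = 0.1409
R2: ample=0.57, loud=0.42, high=0.70; AND[a·b] → w = 0.1676
R3: nominal=0.38, loud=0.42; OR[a + b − a·b] → w = 0.6404
Rules with consequent 'maximal': {R1, R2} → strengths 0.1409, 0.1676
Aggregate via t-conorm [a + b − a·b]: 0.2848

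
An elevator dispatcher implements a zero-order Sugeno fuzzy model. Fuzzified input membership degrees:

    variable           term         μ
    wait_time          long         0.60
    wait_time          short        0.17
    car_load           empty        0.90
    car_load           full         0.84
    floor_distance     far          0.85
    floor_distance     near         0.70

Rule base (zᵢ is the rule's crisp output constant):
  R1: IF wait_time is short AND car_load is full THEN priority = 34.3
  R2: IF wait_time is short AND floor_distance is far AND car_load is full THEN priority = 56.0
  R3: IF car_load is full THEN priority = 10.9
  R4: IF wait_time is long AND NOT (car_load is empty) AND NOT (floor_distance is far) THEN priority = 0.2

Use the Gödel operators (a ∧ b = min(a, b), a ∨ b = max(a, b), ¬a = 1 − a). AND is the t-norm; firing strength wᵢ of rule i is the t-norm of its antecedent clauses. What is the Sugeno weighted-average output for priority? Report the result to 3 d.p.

R1 (z=34.3): short=0.17, full=0.84; AND[min(a, b)] → w = 0.17
R2 (z=56.0): short=0.17, far=0.85, full=0.84; AND[min(a, b)] → w = 0.17
R3 (z=10.9): full=0.84 → w = 0.84
R4 (z=0.2): long=0.60, ¬empty=1−0.90=0.10, ¬far=1−0.85=0.15; AND[min(a, b)] → w = 0.10
Weighted average = (0.17·34.3 + 0.17·56.0 + 0.84·10.9 + 0.10·0.2) / (0.17 + 0.17 + 0.84 + 0.10)
  = 24.5270 / 1.2800 = 19.162

19.162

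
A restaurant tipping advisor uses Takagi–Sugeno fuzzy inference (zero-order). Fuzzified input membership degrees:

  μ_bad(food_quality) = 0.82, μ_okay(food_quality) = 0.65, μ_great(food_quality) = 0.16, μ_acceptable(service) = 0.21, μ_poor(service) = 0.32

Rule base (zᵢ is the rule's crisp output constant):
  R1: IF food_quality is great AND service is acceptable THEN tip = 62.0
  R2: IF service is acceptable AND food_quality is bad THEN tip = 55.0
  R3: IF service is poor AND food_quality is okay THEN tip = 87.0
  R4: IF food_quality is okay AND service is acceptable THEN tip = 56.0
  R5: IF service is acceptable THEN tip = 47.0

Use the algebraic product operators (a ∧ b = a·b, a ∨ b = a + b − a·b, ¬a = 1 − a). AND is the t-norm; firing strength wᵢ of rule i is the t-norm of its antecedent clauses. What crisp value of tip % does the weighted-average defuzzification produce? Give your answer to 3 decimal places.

R1 (z=62.0): great=0.16, acceptable=0.21; AND[a·b] → w = 0.0336
R2 (z=55.0): acceptable=0.21, bad=0.82; AND[a·b] → w = 0.1722
R3 (z=87.0): poor=0.32, okay=0.65; AND[a·b] → w = 0.2080
R4 (z=56.0): okay=0.65, acceptable=0.21; AND[a·b] → w = 0.1365
R5 (z=47.0): acceptable=0.21 → w = 0.2100
Weighted average = (0.0336·62.0 + 0.1722·55.0 + 0.2080·87.0 + 0.1365·56.0 + 0.2100·47.0) / (0.0336 + 0.1722 + 0.2080 + 0.1365 + 0.2100)
  = 47.1642 / 0.7603 = 62.034

62.034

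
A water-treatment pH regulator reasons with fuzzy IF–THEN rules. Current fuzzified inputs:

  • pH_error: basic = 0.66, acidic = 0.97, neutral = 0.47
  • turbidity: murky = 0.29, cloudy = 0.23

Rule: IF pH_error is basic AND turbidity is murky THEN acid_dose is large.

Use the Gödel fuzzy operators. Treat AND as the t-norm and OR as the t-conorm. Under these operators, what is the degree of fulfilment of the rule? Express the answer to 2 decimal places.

0.29

firing strength: basic=0.66, murky=0.29; AND[min(a, b)] → w = 0.29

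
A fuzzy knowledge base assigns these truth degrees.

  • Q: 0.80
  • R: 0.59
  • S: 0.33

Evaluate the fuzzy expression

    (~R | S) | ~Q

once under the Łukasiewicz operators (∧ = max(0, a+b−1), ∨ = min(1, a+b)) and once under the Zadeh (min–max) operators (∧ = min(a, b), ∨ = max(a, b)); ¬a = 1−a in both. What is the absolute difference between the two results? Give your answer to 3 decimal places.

Under Łukasiewicz:
  ~R = 1 − 0.59 = 0.41
  ~R | S = min(1, a+b) on (0.41, 0.33) = 0.74
  ~Q = 1 − 0.80 = 0.20
  (~R | S) | ~Q = min(1, a+b) on (0.74, 0.20) = 0.94
  → value = 0.9400
Under Zadeh (min–max):
  ~R = 1 − 0.59 = 0.41
  ~R | S = max(a, b) on (0.41, 0.33) = 0.41
  ~Q = 1 − 0.80 = 0.20
  (~R | S) | ~Q = max(a, b) on (0.41, 0.20) = 0.41
  → value = 0.4100
|0.9400 − 0.4100| = 0.530

0.530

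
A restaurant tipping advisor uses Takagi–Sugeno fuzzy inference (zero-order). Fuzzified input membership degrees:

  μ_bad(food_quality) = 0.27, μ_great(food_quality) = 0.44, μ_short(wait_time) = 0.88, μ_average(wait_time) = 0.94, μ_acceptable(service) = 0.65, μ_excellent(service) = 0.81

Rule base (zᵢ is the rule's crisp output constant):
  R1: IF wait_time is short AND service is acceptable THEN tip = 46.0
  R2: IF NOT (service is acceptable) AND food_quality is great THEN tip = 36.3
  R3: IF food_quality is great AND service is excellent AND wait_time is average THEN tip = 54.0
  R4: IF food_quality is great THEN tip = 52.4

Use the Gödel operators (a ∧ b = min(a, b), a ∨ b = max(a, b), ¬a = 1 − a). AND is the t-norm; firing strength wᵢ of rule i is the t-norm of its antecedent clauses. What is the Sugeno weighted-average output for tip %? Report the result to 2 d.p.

R1 (z=46.0): short=0.88, acceptable=0.65; AND[min(a, b)] → w = 0.65
R2 (z=36.3): ¬acceptable=1−0.65=0.35, great=0.44; AND[min(a, b)] → w = 0.35
R3 (z=54.0): great=0.44, excellent=0.81, average=0.94; AND[min(a, b)] → w = 0.44
R4 (z=52.4): great=0.44 → w = 0.44
Weighted average = (0.65·46.0 + 0.35·36.3 + 0.44·54.0 + 0.44·52.4) / (0.65 + 0.35 + 0.44 + 0.44)
  = 89.4210 / 1.8800 = 47.56

47.56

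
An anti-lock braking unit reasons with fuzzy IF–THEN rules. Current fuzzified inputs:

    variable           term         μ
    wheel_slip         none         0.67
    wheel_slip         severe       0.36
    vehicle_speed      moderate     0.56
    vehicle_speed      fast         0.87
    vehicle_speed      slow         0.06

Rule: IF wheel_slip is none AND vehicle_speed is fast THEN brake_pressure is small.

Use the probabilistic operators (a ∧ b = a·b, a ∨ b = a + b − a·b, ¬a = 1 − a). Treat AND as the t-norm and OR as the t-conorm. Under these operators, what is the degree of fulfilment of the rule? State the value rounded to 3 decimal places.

0.583

firing strength: none=0.67, fast=0.87; AND[a·b] → w = 0.5829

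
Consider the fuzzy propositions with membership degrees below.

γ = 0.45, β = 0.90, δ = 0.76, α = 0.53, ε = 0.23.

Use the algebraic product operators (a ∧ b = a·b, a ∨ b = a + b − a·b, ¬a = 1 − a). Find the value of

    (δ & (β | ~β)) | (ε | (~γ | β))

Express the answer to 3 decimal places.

~β = 1 − 0.9000 = 0.1000
β | ~β = a + b − a·b on (0.9000, 0.1000) = 0.9100
δ & (β | ~β) = a·b on (0.7600, 0.9100) = 0.6916
~γ = 1 − 0.4500 = 0.5500
~γ | β = a + b − a·b on (0.5500, 0.9000) = 0.9550
ε | (~γ | β) = a + b − a·b on (0.2300, 0.9550) = 0.9654
(δ & (β | ~β)) | (ε | (~γ | β)) = a + b − a·b on (0.6916, 0.9654) = 0.9893

0.989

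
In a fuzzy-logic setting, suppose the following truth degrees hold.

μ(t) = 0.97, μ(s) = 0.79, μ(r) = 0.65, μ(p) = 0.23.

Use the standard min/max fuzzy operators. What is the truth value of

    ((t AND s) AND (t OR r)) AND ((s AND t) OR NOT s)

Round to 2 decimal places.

0.79

t AND s = min(a, b) on (0.97, 0.79) = 0.79
t OR r = max(a, b) on (0.97, 0.65) = 0.97
(t AND s) AND (t OR r) = min(a, b) on (0.79, 0.97) = 0.79
s AND t = min(a, b) on (0.79, 0.97) = 0.79
NOT s = 1 − 0.79 = 0.21
(s AND t) OR NOT s = max(a, b) on (0.79, 0.21) = 0.79
((t AND s) AND (t OR r)) AND ((s AND t) OR NOT s) = min(a, b) on (0.79, 0.79) = 0.79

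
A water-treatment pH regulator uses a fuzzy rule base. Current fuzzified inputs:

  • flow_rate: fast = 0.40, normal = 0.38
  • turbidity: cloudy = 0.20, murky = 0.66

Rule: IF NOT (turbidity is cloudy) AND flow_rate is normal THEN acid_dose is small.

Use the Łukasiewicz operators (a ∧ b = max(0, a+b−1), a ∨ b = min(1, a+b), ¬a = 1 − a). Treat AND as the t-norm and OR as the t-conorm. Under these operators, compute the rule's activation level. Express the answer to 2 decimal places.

0.18

firing strength: ¬cloudy=1−0.20=0.80, normal=0.38; AND[max(0, a+b−1)] → w = 0.18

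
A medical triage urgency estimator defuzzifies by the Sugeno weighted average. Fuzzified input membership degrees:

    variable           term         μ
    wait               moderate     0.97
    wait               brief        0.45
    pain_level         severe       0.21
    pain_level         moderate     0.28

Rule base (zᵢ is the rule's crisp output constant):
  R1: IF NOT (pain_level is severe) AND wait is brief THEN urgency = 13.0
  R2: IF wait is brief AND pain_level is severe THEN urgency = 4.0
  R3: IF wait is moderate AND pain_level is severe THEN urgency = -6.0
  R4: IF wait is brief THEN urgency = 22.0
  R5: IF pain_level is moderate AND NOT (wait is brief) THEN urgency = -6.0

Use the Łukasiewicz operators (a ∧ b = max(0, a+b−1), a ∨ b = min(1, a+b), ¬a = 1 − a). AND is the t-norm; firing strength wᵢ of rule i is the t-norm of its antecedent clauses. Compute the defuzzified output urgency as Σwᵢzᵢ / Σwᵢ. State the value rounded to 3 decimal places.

13.724

R1 (z=13.0): ¬severe=1−0.21=0.79, brief=0.45; AND[max(0, a+b−1)] → w = 0.24
R2 (z=4.0): brief=0.45, severe=0.21; AND[max(0, a+b−1)] → w = 0.00
R3 (z=-6.0): moderate=0.97, severe=0.21; AND[max(0, a+b−1)] → w = 0.18
R4 (z=22.0): brief=0.45 → w = 0.45
R5 (z=-6.0): moderate=0.28, ¬brief=1−0.45=0.55; AND[max(0, a+b−1)] → w = 0.00
Weighted average = (0.24·13.0 + 0.00·4.0 + 0.18·-6.0 + 0.45·22.0 + 0.00·-6.0) / (0.24 + 0.00 + 0.18 + 0.45 + 0.00)
  = 11.9400 / 0.8700 = 13.724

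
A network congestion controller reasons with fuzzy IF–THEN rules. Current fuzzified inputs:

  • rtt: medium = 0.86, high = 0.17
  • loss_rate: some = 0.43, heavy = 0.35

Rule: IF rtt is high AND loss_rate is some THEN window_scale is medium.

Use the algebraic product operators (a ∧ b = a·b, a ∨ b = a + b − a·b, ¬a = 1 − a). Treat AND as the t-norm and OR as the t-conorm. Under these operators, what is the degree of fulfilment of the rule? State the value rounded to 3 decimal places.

0.073

firing strength: high=0.17, some=0.43; AND[a·b] → w = 0.0731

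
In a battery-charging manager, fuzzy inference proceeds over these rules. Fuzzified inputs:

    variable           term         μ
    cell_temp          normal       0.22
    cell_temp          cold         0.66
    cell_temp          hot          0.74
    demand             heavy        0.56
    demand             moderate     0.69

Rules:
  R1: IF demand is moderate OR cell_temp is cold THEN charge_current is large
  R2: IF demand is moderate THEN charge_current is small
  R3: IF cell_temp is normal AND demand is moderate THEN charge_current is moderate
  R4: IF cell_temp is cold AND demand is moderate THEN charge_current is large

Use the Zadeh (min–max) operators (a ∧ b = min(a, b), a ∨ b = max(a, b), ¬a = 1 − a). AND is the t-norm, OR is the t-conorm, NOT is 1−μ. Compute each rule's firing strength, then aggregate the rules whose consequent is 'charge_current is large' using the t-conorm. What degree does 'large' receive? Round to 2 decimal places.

R1: moderate=0.69, cold=0.66; OR[max(a, b)] → w = 0.69
R2: moderate=0.69 → w = 0.69
R3: normal=0.22, moderate=0.69; AND[min(a, b)] → w = 0.22
R4: cold=0.66, moderate=0.69; AND[min(a, b)] → w = 0.66
Rules with consequent 'large': {R1, R4} → strengths 0.69, 0.66
Aggregate via t-conorm [max(a, b)]: 0.69

0.69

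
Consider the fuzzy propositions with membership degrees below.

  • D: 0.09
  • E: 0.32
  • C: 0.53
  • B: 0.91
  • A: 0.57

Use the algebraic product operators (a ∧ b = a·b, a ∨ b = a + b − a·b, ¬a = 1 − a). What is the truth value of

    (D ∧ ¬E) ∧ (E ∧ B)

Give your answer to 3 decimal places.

0.018

¬E = 1 − 0.3200 = 0.6800
D ∧ ¬E = a·b on (0.0900, 0.6800) = 0.0612
E ∧ B = a·b on (0.3200, 0.9100) = 0.2912
(D ∧ ¬E) ∧ (E ∧ B) = a·b on (0.0612, 0.2912) = 0.0178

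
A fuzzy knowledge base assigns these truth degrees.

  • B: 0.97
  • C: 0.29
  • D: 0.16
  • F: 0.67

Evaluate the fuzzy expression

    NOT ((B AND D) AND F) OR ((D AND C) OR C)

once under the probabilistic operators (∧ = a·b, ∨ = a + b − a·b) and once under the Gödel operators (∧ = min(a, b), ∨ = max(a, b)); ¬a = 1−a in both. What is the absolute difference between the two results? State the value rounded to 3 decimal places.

0.090

Under probabilistic:
  B AND D = a·b on (0.9700, 0.1600) = 0.1552
  (B AND D) AND F = a·b on (0.1552, 0.6700) = 0.1040
  NOT ((B AND D) AND F) = 1 − 0.1040 = 0.8960
  D AND C = a·b on (0.1600, 0.2900) = 0.0464
  (D AND C) OR C = a + b − a·b on (0.0464, 0.2900) = 0.3229
  NOT ((B AND D) AND F) OR ((D AND C) OR C) = a + b − a·b on (0.8960, 0.3229) = 0.9296
  → value = 0.9296
Under Gödel:
  B AND D = min(a, b) on (0.97, 0.16) = 0.16
  (B AND D) AND F = min(a, b) on (0.16, 0.67) = 0.16
  NOT ((B AND D) AND F) = 1 − 0.16 = 0.84
  D AND C = min(a, b) on (0.16, 0.29) = 0.16
  (D AND C) OR C = max(a, b) on (0.16, 0.29) = 0.29
  NOT ((B AND D) AND F) OR ((D AND C) OR C) = max(a, b) on (0.84, 0.29) = 0.84
  → value = 0.8400
|0.9296 − 0.8400| = 0.090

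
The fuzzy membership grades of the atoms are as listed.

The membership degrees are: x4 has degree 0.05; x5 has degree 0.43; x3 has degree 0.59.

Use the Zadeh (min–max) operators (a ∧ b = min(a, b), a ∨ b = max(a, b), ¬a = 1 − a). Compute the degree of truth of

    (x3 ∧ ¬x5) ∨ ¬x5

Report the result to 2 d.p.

¬x5 = 1 − 0.43 = 0.57
x3 ∧ ¬x5 = min(a, b) on (0.59, 0.57) = 0.57
¬x5 = 1 − 0.43 = 0.57
(x3 ∧ ¬x5) ∨ ¬x5 = max(a, b) on (0.57, 0.57) = 0.57

0.57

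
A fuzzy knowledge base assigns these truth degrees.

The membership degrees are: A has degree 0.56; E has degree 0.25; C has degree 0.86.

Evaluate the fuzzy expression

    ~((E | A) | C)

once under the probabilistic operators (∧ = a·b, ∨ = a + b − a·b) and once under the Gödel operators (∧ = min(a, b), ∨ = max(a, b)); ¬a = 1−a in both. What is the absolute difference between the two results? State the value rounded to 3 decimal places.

Under probabilistic:
  E | A = a + b − a·b on (0.2500, 0.5600) = 0.6700
  (E | A) | C = a + b − a·b on (0.6700, 0.8600) = 0.9538
  ~((E | A) | C) = 1 − 0.9538 = 0.0462
  → value = 0.0462
Under Gödel:
  E | A = max(a, b) on (0.25, 0.56) = 0.56
  (E | A) | C = max(a, b) on (0.56, 0.86) = 0.86
  ~((E | A) | C) = 1 − 0.86 = 0.14
  → value = 0.1400
|0.0462 − 0.1400| = 0.094

0.094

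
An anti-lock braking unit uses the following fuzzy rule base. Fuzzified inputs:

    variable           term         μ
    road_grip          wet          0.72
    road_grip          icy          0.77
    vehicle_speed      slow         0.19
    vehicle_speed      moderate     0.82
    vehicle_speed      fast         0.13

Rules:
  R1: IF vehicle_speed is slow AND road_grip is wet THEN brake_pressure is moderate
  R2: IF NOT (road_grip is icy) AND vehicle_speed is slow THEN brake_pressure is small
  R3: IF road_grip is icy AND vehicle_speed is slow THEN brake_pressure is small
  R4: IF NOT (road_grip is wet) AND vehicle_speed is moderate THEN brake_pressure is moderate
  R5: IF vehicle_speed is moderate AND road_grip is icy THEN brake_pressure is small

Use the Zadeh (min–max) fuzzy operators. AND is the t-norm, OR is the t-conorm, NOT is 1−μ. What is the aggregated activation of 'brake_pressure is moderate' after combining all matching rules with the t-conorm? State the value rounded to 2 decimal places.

0.28

R1: slow=0.19, wet=0.72; AND[min(a, b)] → w = 0.19
R2: ¬icy=1−0.77=0.23, slow=0.19; AND[min(a, b)] → w = 0.19
R3: icy=0.77, slow=0.19; AND[min(a, b)] → w = 0.19
R4: ¬wet=1−0.72=0.28, moderate=0.82; AND[min(a, b)] → w = 0.28
R5: moderate=0.82, icy=0.77; AND[min(a, b)] → w = 0.77
Rules with consequent 'moderate': {R1, R4} → strengths 0.19, 0.28
Aggregate via t-conorm [max(a, b)]: 0.28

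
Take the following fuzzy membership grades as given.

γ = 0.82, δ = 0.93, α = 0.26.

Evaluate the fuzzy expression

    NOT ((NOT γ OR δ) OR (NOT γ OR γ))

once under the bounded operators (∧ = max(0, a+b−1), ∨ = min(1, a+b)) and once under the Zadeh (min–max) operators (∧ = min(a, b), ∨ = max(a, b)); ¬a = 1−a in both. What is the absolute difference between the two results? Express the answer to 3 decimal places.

0.070

Under bounded:
  NOT γ = 1 − 0.82 = 0.18
  NOT γ OR δ = min(1, a+b) on (0.18, 0.93) = 1.00
  NOT γ = 1 − 0.82 = 0.18
  NOT γ OR γ = min(1, a+b) on (0.18, 0.82) = 1.00
  (NOT γ OR δ) OR (NOT γ OR γ) = min(1, a+b) on (1.00, 1.00) = 1.00
  NOT ((NOT γ OR δ) OR (NOT γ OR γ)) = 1 − 1.00 = 0.00
  → value = 0.0000
Under Zadeh (min–max):
  NOT γ = 1 − 0.82 = 0.18
  NOT γ OR δ = max(a, b) on (0.18, 0.93) = 0.93
  NOT γ = 1 − 0.82 = 0.18
  NOT γ OR γ = max(a, b) on (0.18, 0.82) = 0.82
  (NOT γ OR δ) OR (NOT γ OR γ) = max(a, b) on (0.93, 0.82) = 0.93
  NOT ((NOT γ OR δ) OR (NOT γ OR γ)) = 1 − 0.93 = 0.07
  → value = 0.0700
|0.0000 − 0.0700| = 0.070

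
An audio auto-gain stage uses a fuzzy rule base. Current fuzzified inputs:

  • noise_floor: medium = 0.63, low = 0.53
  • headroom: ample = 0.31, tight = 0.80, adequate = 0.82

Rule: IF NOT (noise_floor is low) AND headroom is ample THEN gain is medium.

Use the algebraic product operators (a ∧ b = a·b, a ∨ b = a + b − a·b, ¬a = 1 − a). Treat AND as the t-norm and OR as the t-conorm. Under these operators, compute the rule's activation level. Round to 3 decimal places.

0.146

firing strength: ¬low=1−0.53=0.47, ample=0.31; AND[a·b] → w = 0.1457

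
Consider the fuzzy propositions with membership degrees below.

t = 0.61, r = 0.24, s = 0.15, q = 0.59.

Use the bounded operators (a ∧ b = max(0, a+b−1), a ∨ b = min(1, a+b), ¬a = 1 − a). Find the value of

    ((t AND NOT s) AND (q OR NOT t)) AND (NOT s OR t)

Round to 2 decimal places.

0.44

NOT s = 1 − 0.15 = 0.85
t AND NOT s = max(0, a+b−1) on (0.61, 0.85) = 0.46
NOT t = 1 − 0.61 = 0.39
q OR NOT t = min(1, a+b) on (0.59, 0.39) = 0.98
(t AND NOT s) AND (q OR NOT t) = max(0, a+b−1) on (0.46, 0.98) = 0.44
NOT s = 1 − 0.15 = 0.85
NOT s OR t = min(1, a+b) on (0.85, 0.61) = 1.00
((t AND NOT s) AND (q OR NOT t)) AND (NOT s OR t) = max(0, a+b−1) on (0.44, 1.00) = 0.44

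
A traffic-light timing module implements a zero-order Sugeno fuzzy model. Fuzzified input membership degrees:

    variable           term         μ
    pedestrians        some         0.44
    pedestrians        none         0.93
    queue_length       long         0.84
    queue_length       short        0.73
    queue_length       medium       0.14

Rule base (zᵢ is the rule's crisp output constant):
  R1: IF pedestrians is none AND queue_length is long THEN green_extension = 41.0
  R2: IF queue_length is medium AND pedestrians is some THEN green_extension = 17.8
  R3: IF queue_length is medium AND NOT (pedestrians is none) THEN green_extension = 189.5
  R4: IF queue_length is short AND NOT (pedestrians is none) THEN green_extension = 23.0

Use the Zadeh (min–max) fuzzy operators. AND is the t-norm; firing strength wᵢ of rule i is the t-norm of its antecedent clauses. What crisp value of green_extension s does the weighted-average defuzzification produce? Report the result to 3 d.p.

R1 (z=41.0): none=0.93, long=0.84; AND[min(a, b)] → w = 0.84
R2 (z=17.8): medium=0.14, some=0.44; AND[min(a, b)] → w = 0.14
R3 (z=189.5): medium=0.14, ¬none=1−0.93=0.07; AND[min(a, b)] → w = 0.07
R4 (z=23.0): short=0.73, ¬none=1−0.93=0.07; AND[min(a, b)] → w = 0.07
Weighted average = (0.84·41.0 + 0.14·17.8 + 0.07·189.5 + 0.07·23.0) / (0.84 + 0.14 + 0.07 + 0.07)
  = 51.8070 / 1.1200 = 46.256

46.256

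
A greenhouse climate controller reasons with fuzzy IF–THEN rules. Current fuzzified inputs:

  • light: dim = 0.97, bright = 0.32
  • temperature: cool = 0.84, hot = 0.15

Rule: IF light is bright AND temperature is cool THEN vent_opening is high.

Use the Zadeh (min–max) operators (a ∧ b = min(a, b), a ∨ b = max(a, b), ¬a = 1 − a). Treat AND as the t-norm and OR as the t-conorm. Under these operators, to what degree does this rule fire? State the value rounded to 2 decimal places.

0.32

firing strength: bright=0.32, cool=0.84; AND[min(a, b)] → w = 0.32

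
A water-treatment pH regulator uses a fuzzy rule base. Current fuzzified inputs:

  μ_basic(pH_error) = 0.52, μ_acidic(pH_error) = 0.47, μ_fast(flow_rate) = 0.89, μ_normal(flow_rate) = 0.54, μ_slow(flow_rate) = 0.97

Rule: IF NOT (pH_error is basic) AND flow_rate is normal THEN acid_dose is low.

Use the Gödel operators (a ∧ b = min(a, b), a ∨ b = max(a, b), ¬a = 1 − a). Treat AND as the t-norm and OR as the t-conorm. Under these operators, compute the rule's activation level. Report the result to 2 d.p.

firing strength: ¬basic=1−0.52=0.48, normal=0.54; AND[min(a, b)] → w = 0.48

0.48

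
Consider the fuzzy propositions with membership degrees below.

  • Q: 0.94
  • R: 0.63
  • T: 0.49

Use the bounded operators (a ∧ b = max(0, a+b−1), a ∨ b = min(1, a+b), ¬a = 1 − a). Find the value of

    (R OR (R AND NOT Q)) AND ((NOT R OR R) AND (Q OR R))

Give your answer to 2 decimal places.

0.63

NOT Q = 1 − 0.94 = 0.06
R AND NOT Q = max(0, a+b−1) on (0.63, 0.06) = 0.00
R OR (R AND NOT Q) = min(1, a+b) on (0.63, 0.00) = 0.63
NOT R = 1 − 0.63 = 0.37
NOT R OR R = min(1, a+b) on (0.37, 0.63) = 1.00
Q OR R = min(1, a+b) on (0.94, 0.63) = 1.00
(NOT R OR R) AND (Q OR R) = max(0, a+b−1) on (1.00, 1.00) = 1.00
(R OR (R AND NOT Q)) AND ((NOT R OR R) AND (Q OR R)) = max(0, a+b−1) on (0.63, 1.00) = 0.63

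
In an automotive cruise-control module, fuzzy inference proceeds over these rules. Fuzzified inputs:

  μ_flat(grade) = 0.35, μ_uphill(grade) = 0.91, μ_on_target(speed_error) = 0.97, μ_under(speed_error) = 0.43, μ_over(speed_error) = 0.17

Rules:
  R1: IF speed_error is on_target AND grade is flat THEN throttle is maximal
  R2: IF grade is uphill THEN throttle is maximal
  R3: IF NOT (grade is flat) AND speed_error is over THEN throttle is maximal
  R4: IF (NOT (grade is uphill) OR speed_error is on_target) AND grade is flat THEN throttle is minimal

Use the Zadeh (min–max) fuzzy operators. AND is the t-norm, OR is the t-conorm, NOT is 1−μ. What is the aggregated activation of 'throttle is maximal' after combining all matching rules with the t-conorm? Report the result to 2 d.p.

R1: on_target=0.97, flat=0.35; AND[min(a, b)] → w = 0.35
R2: uphill=0.91 → w = 0.91
R3: ¬flat=1−0.35=0.65, over=0.17; AND[min(a, b)] → w = 0.17
R4: (¬uphill=1−0.91=0.09 OR on_target=0.97) = 0.97; AND[min(a, b)] with flat=0.35 → w = 0.35
Rules with consequent 'maximal': {R1, R2, R3} → strengths 0.35, 0.91, 0.17
Aggregate via t-conorm [max(a, b)]: 0.91

0.91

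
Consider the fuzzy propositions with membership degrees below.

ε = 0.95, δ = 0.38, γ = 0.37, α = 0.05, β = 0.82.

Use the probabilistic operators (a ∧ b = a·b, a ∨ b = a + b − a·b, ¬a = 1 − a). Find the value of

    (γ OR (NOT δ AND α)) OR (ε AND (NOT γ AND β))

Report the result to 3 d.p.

0.689

NOT δ = 1 − 0.3800 = 0.6200
NOT δ AND α = a·b on (0.6200, 0.0500) = 0.0310
γ OR (NOT δ AND α) = a + b − a·b on (0.3700, 0.0310) = 0.3895
NOT γ = 1 − 0.3700 = 0.6300
NOT γ AND β = a·b on (0.6300, 0.8200) = 0.5166
ε AND (NOT γ AND β) = a·b on (0.9500, 0.5166) = 0.4908
(γ OR (NOT δ AND α)) OR (ε AND (NOT γ AND β)) = a + b − a·b on (0.3895, 0.4908) = 0.6891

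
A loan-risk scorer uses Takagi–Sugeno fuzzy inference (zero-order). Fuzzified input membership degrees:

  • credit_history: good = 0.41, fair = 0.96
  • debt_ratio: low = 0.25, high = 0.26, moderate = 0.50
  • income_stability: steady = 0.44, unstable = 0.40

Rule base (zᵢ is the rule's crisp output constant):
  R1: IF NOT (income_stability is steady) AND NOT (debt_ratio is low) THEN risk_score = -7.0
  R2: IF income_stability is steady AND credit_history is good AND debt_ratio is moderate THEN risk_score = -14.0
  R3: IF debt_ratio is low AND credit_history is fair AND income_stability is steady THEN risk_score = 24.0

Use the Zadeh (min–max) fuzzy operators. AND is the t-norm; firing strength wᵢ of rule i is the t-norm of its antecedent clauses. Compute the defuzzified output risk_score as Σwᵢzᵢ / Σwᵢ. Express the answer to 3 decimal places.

R1 (z=-7.0): ¬steady=1−0.44=0.56, ¬low=1−0.25=0.75; AND[min(a, b)] → w = 0.56
R2 (z=-14.0): steady=0.44, good=0.41, moderate=0.50; AND[min(a, b)] → w = 0.41
R3 (z=24.0): low=0.25, fair=0.96, steady=0.44; AND[min(a, b)] → w = 0.25
Weighted average = (0.56·-7.0 + 0.41·-14.0 + 0.25·24.0) / (0.56 + 0.41 + 0.25)
  = -3.6600 / 1.2200 = -3.000

-3.000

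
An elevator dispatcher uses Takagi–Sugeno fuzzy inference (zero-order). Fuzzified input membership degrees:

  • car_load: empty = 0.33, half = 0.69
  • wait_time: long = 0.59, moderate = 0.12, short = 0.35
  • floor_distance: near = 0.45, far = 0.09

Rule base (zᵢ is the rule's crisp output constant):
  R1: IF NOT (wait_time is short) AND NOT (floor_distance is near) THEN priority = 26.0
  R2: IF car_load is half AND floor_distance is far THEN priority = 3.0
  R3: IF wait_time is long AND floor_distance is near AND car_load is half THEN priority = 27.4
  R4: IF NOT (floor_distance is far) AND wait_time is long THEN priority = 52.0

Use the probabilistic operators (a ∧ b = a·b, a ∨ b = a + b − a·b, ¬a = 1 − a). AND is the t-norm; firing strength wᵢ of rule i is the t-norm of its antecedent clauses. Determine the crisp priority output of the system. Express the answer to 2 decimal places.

R1 (z=26.0): ¬short=1−0.35=0.65, ¬near=1−0.45=0.55; AND[a·b] → w = 0.3575
R2 (z=3.0): half=0.69, far=0.09; AND[a·b] → w = 0.0621
R3 (z=27.4): long=0.59, near=0.45, half=0.69; AND[a·b] → w = 0.1832
R4 (z=52.0): ¬far=1−0.09=0.91, long=0.59; AND[a·b] → w = 0.5369
Weighted average = (0.3575·26.0 + 0.0621·3.0 + 0.1832·27.4 + 0.5369·52.0) / (0.3575 + 0.0621 + 0.1832 + 0.5369)
  = 42.4196 / 1.1397 = 37.22

37.22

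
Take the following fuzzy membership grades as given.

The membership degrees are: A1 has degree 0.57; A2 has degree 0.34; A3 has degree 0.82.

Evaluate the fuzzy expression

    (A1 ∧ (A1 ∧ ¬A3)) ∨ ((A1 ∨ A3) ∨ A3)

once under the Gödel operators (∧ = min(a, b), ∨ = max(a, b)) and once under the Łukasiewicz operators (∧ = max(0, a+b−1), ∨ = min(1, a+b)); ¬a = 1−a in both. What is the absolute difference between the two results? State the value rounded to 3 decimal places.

0.180

Under Gödel:
  ¬A3 = 1 − 0.82 = 0.18
  A1 ∧ ¬A3 = min(a, b) on (0.57, 0.18) = 0.18
  A1 ∧ (A1 ∧ ¬A3) = min(a, b) on (0.57, 0.18) = 0.18
  A1 ∨ A3 = max(a, b) on (0.57, 0.82) = 0.82
  (A1 ∨ A3) ∨ A3 = max(a, b) on (0.82, 0.82) = 0.82
  (A1 ∧ (A1 ∧ ¬A3)) ∨ ((A1 ∨ A3) ∨ A3) = max(a, b) on (0.18, 0.82) = 0.82
  → value = 0.8200
Under Łukasiewicz:
  ¬A3 = 1 − 0.82 = 0.18
  A1 ∧ ¬A3 = max(0, a+b−1) on (0.57, 0.18) = 0.00
  A1 ∧ (A1 ∧ ¬A3) = max(0, a+b−1) on (0.57, 0.00) = 0.00
  A1 ∨ A3 = min(1, a+b) on (0.57, 0.82) = 1.00
  (A1 ∨ A3) ∨ A3 = min(1, a+b) on (1.00, 0.82) = 1.00
  (A1 ∧ (A1 ∧ ¬A3)) ∨ ((A1 ∨ A3) ∨ A3) = min(1, a+b) on (0.00, 1.00) = 1.00
  → value = 1.0000
|0.8200 − 1.0000| = 0.180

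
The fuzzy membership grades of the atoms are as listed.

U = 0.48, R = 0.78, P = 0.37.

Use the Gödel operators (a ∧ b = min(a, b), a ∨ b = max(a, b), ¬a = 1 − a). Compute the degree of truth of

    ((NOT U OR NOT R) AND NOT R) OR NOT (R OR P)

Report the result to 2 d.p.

0.22

NOT U = 1 − 0.48 = 0.52
NOT R = 1 − 0.78 = 0.22
NOT U OR NOT R = max(a, b) on (0.52, 0.22) = 0.52
NOT R = 1 − 0.78 = 0.22
(NOT U OR NOT R) AND NOT R = min(a, b) on (0.52, 0.22) = 0.22
R OR P = max(a, b) on (0.78, 0.37) = 0.78
NOT (R OR P) = 1 − 0.78 = 0.22
((NOT U OR NOT R) AND NOT R) OR NOT (R OR P) = max(a, b) on (0.22, 0.22) = 0.22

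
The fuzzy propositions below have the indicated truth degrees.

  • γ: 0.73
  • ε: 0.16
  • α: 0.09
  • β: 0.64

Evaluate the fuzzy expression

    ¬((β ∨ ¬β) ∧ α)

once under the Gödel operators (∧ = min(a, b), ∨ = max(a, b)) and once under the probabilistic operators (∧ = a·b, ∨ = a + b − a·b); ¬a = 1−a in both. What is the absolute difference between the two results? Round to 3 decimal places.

Under Gödel:
  ¬β = 1 − 0.64 = 0.36
  β ∨ ¬β = max(a, b) on (0.64, 0.36) = 0.64
  (β ∨ ¬β) ∧ α = min(a, b) on (0.64, 0.09) = 0.09
  ¬((β ∨ ¬β) ∧ α) = 1 − 0.09 = 0.91
  → value = 0.9100
Under probabilistic:
  ¬β = 1 − 0.6400 = 0.3600
  β ∨ ¬β = a + b − a·b on (0.6400, 0.3600) = 0.7696
  (β ∨ ¬β) ∧ α = a·b on (0.7696, 0.0900) = 0.0693
  ¬((β ∨ ¬β) ∧ α) = 1 − 0.0693 = 0.9307
  → value = 0.9307
|0.9100 − 0.9307| = 0.021

0.021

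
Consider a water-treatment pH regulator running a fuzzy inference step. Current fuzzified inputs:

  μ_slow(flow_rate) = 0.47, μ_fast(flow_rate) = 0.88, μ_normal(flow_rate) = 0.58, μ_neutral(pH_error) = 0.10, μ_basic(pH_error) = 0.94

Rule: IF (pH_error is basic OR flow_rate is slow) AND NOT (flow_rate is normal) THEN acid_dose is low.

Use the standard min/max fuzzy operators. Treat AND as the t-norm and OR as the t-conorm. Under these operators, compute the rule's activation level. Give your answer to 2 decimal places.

0.42

firing strength: (basic=0.94 OR slow=0.47) = 0.94; AND[min(a, b)] with ¬normal=1−0.58=0.42 → w = 0.42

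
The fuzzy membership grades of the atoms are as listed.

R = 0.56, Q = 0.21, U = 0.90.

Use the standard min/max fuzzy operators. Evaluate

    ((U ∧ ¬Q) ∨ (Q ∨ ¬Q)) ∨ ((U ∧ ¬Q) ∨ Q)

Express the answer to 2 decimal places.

0.79

¬Q = 1 − 0.21 = 0.79
U ∧ ¬Q = min(a, b) on (0.90, 0.79) = 0.79
¬Q = 1 − 0.21 = 0.79
Q ∨ ¬Q = max(a, b) on (0.21, 0.79) = 0.79
(U ∧ ¬Q) ∨ (Q ∨ ¬Q) = max(a, b) on (0.79, 0.79) = 0.79
¬Q = 1 − 0.21 = 0.79
U ∧ ¬Q = min(a, b) on (0.90, 0.79) = 0.79
(U ∧ ¬Q) ∨ Q = max(a, b) on (0.79, 0.21) = 0.79
((U ∧ ¬Q) ∨ (Q ∨ ¬Q)) ∨ ((U ∧ ¬Q) ∨ Q) = max(a, b) on (0.79, 0.79) = 0.79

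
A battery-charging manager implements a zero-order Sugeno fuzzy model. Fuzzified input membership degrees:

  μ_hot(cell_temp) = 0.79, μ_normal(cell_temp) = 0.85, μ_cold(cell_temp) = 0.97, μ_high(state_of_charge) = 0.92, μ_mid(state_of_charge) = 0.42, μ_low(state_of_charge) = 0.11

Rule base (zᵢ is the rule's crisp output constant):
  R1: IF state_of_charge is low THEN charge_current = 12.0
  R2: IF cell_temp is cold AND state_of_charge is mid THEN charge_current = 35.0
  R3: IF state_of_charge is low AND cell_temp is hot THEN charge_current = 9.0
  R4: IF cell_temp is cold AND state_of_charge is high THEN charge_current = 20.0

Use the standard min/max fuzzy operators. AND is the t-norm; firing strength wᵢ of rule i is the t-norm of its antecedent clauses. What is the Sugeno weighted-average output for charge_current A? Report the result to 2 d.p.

22.70

R1 (z=12.0): low=0.11 → w = 0.11
R2 (z=35.0): cold=0.97, mid=0.42; AND[min(a, b)] → w = 0.42
R3 (z=9.0): low=0.11, hot=0.79; AND[min(a, b)] → w = 0.11
R4 (z=20.0): cold=0.97, high=0.92; AND[min(a, b)] → w = 0.92
Weighted average = (0.11·12.0 + 0.42·35.0 + 0.11·9.0 + 0.92·20.0) / (0.11 + 0.42 + 0.11 + 0.92)
  = 35.4100 / 1.5600 = 22.70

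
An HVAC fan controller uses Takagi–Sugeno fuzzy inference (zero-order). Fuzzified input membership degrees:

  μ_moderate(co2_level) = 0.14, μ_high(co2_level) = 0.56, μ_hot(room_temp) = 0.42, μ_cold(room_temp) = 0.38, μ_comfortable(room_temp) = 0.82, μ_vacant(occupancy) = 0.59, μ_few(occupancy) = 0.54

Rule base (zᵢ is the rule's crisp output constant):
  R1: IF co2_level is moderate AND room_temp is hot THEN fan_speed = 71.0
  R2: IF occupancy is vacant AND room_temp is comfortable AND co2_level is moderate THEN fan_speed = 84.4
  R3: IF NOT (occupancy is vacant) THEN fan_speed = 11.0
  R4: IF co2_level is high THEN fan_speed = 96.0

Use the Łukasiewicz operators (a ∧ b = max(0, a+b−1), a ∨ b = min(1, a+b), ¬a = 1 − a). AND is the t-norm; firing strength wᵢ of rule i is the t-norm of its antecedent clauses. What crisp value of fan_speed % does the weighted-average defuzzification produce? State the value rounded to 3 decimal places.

R1 (z=71.0): moderate=0.14, hot=0.42; AND[max(0, a+b−1)] → w = 0.00
R2 (z=84.4): vacant=0.59, comfortable=0.82, moderate=0.14; AND[max(0, a+b−1)] → w = 0.00
R3 (z=11.0): ¬vacant=1−0.59=0.41 → w = 0.41
R4 (z=96.0): high=0.56 → w = 0.56
Weighted average = (0.00·71.0 + 0.00·84.4 + 0.41·11.0 + 0.56·96.0) / (0.00 + 0.00 + 0.41 + 0.56)
  = 58.2700 / 0.9700 = 60.072

60.072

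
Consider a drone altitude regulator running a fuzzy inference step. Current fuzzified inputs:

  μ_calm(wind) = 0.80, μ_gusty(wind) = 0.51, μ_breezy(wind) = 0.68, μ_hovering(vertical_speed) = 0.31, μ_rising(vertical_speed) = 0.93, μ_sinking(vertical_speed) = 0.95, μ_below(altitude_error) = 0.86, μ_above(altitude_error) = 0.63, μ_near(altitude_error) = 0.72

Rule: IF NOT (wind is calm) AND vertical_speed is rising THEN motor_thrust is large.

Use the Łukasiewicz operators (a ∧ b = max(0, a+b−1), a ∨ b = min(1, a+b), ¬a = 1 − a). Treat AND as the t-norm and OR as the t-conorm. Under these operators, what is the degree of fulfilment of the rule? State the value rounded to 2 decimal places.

firing strength: ¬calm=1−0.80=0.20, rising=0.93; AND[max(0, a+b−1)] → w = 0.13

0.13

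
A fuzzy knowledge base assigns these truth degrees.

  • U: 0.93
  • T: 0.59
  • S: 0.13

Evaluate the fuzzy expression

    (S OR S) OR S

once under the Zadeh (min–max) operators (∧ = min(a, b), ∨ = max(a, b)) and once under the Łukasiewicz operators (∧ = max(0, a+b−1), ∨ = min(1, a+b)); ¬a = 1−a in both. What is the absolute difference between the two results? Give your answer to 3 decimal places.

Under Zadeh (min–max):
  S OR S = max(a, b) on (0.13, 0.13) = 0.13
  (S OR S) OR S = max(a, b) on (0.13, 0.13) = 0.13
  → value = 0.1300
Under Łukasiewicz:
  S OR S = min(1, a+b) on (0.13, 0.13) = 0.26
  (S OR S) OR S = min(1, a+b) on (0.26, 0.13) = 0.39
  → value = 0.3900
|0.1300 − 0.3900| = 0.260

0.260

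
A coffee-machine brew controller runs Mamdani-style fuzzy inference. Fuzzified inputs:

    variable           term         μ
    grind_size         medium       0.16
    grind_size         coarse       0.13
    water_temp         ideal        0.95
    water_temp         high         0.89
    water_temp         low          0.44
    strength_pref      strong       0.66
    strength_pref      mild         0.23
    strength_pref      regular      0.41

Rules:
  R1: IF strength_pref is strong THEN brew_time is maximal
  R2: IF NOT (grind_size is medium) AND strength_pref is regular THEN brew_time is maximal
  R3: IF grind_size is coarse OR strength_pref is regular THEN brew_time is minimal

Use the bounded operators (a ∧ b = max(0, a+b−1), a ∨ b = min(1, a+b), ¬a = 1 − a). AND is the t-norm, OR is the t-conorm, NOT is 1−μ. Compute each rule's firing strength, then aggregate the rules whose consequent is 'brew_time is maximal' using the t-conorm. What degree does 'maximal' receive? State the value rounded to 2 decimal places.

0.91

R1: strong=0.66 → w = 0.66
R2: ¬medium=1−0.16=0.84, regular=0.41; AND[max(0, a+b−1)] → w = 0.25
R3: coarse=0.13, regular=0.41; OR[min(1, a+b)] → w = 0.54
Rules with consequent 'maximal': {R1, R2} → strengths 0.66, 0.25
Aggregate via t-conorm [min(1, a+b)]: 0.91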